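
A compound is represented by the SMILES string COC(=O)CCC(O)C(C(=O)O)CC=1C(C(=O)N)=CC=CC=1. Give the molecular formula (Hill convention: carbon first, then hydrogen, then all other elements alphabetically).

C15H19NO6

Walk through each heavy atom and fill implicit hydrogens from standard valence (C 4, N 3, O 2, S 2, halogen 1):
  atom 1: C, bond orders sum to 1 (valence 4) → 3 H
  atom 2: O, bond orders sum to 2 (valence 2) → 0 H
  atom 3: C, bond orders sum to 4 (valence 4) → 0 H
  atom 4: O, bond orders sum to 2 (valence 2) → 0 H
  atom 5: C, bond orders sum to 2 (valence 4) → 2 H
  atom 6: C, bond orders sum to 2 (valence 4) → 2 H
  atom 7: C, bond orders sum to 3 (valence 4) → 1 H
  atom 8: O, bond orders sum to 1 (valence 2) → 1 H
  atom 9: C, bond orders sum to 3 (valence 4) → 1 H
  atom 10: C, bond orders sum to 4 (valence 4) → 0 H
  atom 11: O, bond orders sum to 2 (valence 2) → 0 H
  atom 12: O, bond orders sum to 1 (valence 2) → 1 H
  atom 13: C, bond orders sum to 2 (valence 4) → 2 H
  atom 14: C, bond orders sum to 4 (valence 4) → 0 H
  atom 15: C, bond orders sum to 4 (valence 4) → 0 H
  atom 16: C, bond orders sum to 4 (valence 4) → 0 H
  atom 17: O, bond orders sum to 2 (valence 2) → 0 H
  atom 18: N, bond orders sum to 1 (valence 3) → 2 H
  atom 19: C, bond orders sum to 3 (valence 4) → 1 H
  atom 20: C, bond orders sum to 3 (valence 4) → 1 H
  atom 21: C, bond orders sum to 3 (valence 4) → 1 H
  atom 22: C, bond orders sum to 3 (valence 4) → 1 H
Totals → C:15, H:19, N:1, O:6.
In Hill order: C15H19NO6.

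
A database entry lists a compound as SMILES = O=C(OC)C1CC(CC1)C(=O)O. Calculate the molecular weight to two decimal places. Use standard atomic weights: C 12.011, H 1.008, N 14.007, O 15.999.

172.18 g/mol

First, the molecular formula is C8H12O4 (counting implicit H from valence).
  C: 8 × 12.011 = 96.088
  H: 12 × 1.008 = 12.096
  O: 4 × 15.999 = 63.996
Sum: 8×12.011 + 12×1.008 + 4×15.999 = 172.180 → 172.18 g/mol.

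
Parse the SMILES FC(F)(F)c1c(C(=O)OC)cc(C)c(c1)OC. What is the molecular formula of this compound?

Walk through each heavy atom and fill implicit hydrogens from standard valence (C 4, N 3, O 2, S 2, halogen 1); for lowercase aromatic atoms, an aromatic c carries 1 H when it has two neighbours and 0 H with three, and aromatic n carries 0 H:
  atom 1: F (halogen, monovalent) → 0 H
  atom 2: C, bond orders sum to 4 (valence 4) → 0 H
  atom 3: F (halogen, monovalent) → 0 H
  atom 4: F (halogen, monovalent) → 0 H
  atom 5: aromatic c, 3 neighbours → 0 H
  atom 6: aromatic c, 3 neighbours → 0 H
  atom 7: C, bond orders sum to 4 (valence 4) → 0 H
  atom 8: O, bond orders sum to 2 (valence 2) → 0 H
  atom 9: O, bond orders sum to 2 (valence 2) → 0 H
  atom 10: C, bond orders sum to 1 (valence 4) → 3 H
  atom 11: aromatic c, 2 neighbours → 1 H
  atom 12: aromatic c, 3 neighbours → 0 H
  atom 13: C, bond orders sum to 1 (valence 4) → 3 H
  atom 14: aromatic c, 3 neighbours → 0 H
  atom 15: aromatic c, 2 neighbours → 1 H
  atom 16: O, bond orders sum to 2 (valence 2) → 0 H
  atom 17: C, bond orders sum to 1 (valence 4) → 3 H
Totals → C:11, H:11, F:3, O:3.

C11H11F3O3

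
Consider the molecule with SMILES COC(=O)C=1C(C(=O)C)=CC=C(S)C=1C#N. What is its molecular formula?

C11H9NO3S

Walk through each heavy atom and fill implicit hydrogens from standard valence (C 4, N 3, O 2, S 2, halogen 1):
  atom 1: C, bond orders sum to 1 (valence 4) → 3 H
  atom 2: O, bond orders sum to 2 (valence 2) → 0 H
  atom 3: C, bond orders sum to 4 (valence 4) → 0 H
  atom 4: O, bond orders sum to 2 (valence 2) → 0 H
  atom 5: C, bond orders sum to 4 (valence 4) → 0 H
  atom 6: C, bond orders sum to 4 (valence 4) → 0 H
  atom 7: C, bond orders sum to 4 (valence 4) → 0 H
  atom 8: O, bond orders sum to 2 (valence 2) → 0 H
  atom 9: C, bond orders sum to 1 (valence 4) → 3 H
  atom 10: C, bond orders sum to 3 (valence 4) → 1 H
  atom 11: C, bond orders sum to 3 (valence 4) → 1 H
  atom 12: C, bond orders sum to 4 (valence 4) → 0 H
  atom 13: S, bond orders sum to 1 (valence 2) → 1 H
  atom 14: C, bond orders sum to 4 (valence 4) → 0 H
  atom 15: C, bond orders sum to 4 (valence 4) → 0 H
  atom 16: N, bond orders sum to 3 (valence 3) → 0 H
Totals → C:11, H:9, N:1, O:3, S:1.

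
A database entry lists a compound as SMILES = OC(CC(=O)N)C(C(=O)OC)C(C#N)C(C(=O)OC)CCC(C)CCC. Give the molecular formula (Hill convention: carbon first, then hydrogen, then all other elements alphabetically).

Walk through each heavy atom and fill implicit hydrogens from standard valence (C 4, N 3, O 2, S 2, halogen 1):
  atom 1: O, bond orders sum to 1 (valence 2) → 1 H
  atom 2: C, bond orders sum to 3 (valence 4) → 1 H
  atom 3: C, bond orders sum to 2 (valence 4) → 2 H
  atom 4: C, bond orders sum to 4 (valence 4) → 0 H
  atom 5: O, bond orders sum to 2 (valence 2) → 0 H
  atom 6: N, bond orders sum to 1 (valence 3) → 2 H
  atom 7: C, bond orders sum to 3 (valence 4) → 1 H
  atom 8: C, bond orders sum to 4 (valence 4) → 0 H
  atom 9: O, bond orders sum to 2 (valence 2) → 0 H
  atom 10: O, bond orders sum to 2 (valence 2) → 0 H
  atom 11: C, bond orders sum to 1 (valence 4) → 3 H
  atom 12: C, bond orders sum to 3 (valence 4) → 1 H
  atom 13: C, bond orders sum to 4 (valence 4) → 0 H
  atom 14: N, bond orders sum to 3 (valence 3) → 0 H
  atom 15: C, bond orders sum to 3 (valence 4) → 1 H
  atom 16: C, bond orders sum to 4 (valence 4) → 0 H
  atom 17: O, bond orders sum to 2 (valence 2) → 0 H
  atom 18: O, bond orders sum to 2 (valence 2) → 0 H
  atom 19: C, bond orders sum to 1 (valence 4) → 3 H
  atom 20: C, bond orders sum to 2 (valence 4) → 2 H
  atom 21: C, bond orders sum to 2 (valence 4) → 2 H
  atom 22: C, bond orders sum to 3 (valence 4) → 1 H
  atom 23: C, bond orders sum to 1 (valence 4) → 3 H
  atom 24: C, bond orders sum to 2 (valence 4) → 2 H
  atom 25: C, bond orders sum to 2 (valence 4) → 2 H
  atom 26: C, bond orders sum to 1 (valence 4) → 3 H
Totals → C:18, H:30, N:2, O:6.

C18H30N2O6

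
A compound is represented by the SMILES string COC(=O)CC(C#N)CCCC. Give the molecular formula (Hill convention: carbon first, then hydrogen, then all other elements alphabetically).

Walk through each heavy atom and fill implicit hydrogens from standard valence (C 4, N 3, O 2, S 2, halogen 1):
  atom 1: C, bond orders sum to 1 (valence 4) → 3 H
  atom 2: O, bond orders sum to 2 (valence 2) → 0 H
  atom 3: C, bond orders sum to 4 (valence 4) → 0 H
  atom 4: O, bond orders sum to 2 (valence 2) → 0 H
  atom 5: C, bond orders sum to 2 (valence 4) → 2 H
  atom 6: C, bond orders sum to 3 (valence 4) → 1 H
  atom 7: C, bond orders sum to 4 (valence 4) → 0 H
  atom 8: N, bond orders sum to 3 (valence 3) → 0 H
  atom 9: C, bond orders sum to 2 (valence 4) → 2 H
  atom 10: C, bond orders sum to 2 (valence 4) → 2 H
  atom 11: C, bond orders sum to 2 (valence 4) → 2 H
  atom 12: C, bond orders sum to 1 (valence 4) → 3 H
Totals → C:9, H:15, N:1, O:2.

C9H15NO2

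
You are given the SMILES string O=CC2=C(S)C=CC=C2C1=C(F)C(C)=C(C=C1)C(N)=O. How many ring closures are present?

2

In SMILES, each pair of matching ring-closure digits denotes one ring-closing bond; the number of such bonds equals the number of independent rings.
Ring-closure bonds here: 2.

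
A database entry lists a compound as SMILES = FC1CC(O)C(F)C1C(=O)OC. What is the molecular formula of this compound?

Walk through each heavy atom and fill implicit hydrogens from standard valence (C 4, N 3, O 2, S 2, halogen 1):
  atom 1: F (halogen, monovalent) → 0 H
  atom 2: C, bond orders sum to 3 (valence 4) → 1 H
  atom 3: C, bond orders sum to 2 (valence 4) → 2 H
  atom 4: C, bond orders sum to 3 (valence 4) → 1 H
  atom 5: O, bond orders sum to 1 (valence 2) → 1 H
  atom 6: C, bond orders sum to 3 (valence 4) → 1 H
  atom 7: F (halogen, monovalent) → 0 H
  atom 8: C, bond orders sum to 3 (valence 4) → 1 H
  atom 9: C, bond orders sum to 4 (valence 4) → 0 H
  atom 10: O, bond orders sum to 2 (valence 2) → 0 H
  atom 11: O, bond orders sum to 2 (valence 2) → 0 H
  atom 12: C, bond orders sum to 1 (valence 4) → 3 H
Totals → C:7, H:10, F:2, O:3.

C7H10F2O3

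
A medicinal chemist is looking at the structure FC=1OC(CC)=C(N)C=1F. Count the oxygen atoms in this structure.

1

Scan the SMILES for O atoms (remember two-letter symbols like Cl and Br are single atoms).
Oxygen count: 1.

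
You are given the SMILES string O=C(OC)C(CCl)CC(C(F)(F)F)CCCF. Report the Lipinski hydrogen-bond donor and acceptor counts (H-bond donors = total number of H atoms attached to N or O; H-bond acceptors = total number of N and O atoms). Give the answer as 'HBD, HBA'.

Donors: find every N or O and count the H atoms it carries.
  atom 1 (O): bond orders sum to 2 → 0 H
  atom 3 (O): bond orders sum to 2 → 0 H
Lipinski HBD = 0.
Acceptors: N atoms = 0, O atoms = 2 → HBA = 2.

0, 2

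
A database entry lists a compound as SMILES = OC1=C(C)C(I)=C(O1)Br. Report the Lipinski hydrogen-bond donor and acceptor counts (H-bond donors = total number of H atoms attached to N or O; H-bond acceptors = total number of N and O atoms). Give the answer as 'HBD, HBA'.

Donors: find every N or O and count the H atoms it carries.
  atom 1 (O): bond orders sum to 1 → 1 H
  atom 8 (O): bond orders sum to 2 → 0 H
Lipinski HBD = 1.
Acceptors: N atoms = 0, O atoms = 2 → HBA = 2.

1, 2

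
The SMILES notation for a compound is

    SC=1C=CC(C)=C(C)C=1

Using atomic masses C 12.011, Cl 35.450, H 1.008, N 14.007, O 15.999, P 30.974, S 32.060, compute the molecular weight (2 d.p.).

First, the molecular formula is C8H10S (counting implicit H from valence).
  C: 8 × 12.011 = 96.088
  H: 10 × 1.008 = 10.080
  S: 1 × 32.060 = 32.060
Sum: 8×12.011 + 10×1.008 + 1×32.060 = 138.228 → 138.23 g/mol.

138.23 g/mol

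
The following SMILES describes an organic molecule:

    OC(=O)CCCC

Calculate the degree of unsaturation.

Degree of unsaturation = (number of rings) + (number of π bonds).
Ring closures in the SMILES: 0.
π bonds: 1 double bond (each 1 DoU) → 1 DoU from unsaturation.
Total DoU = 0 + 1 = 1.

1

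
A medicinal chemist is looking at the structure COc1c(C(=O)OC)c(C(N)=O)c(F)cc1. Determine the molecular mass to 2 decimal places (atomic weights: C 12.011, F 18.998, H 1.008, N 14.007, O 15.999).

First, the molecular formula is C10H10FNO4 (counting implicit H from valence).
  C: 10 × 12.011 = 120.110
  F: 1 × 18.998 = 18.998
  H: 10 × 1.008 = 10.080
  N: 1 × 14.007 = 14.007
  O: 4 × 15.999 = 63.996
Sum: 10×12.011 + 1×18.998 + 10×1.008 + 1×14.007 + 4×15.999 = 227.191 → 227.19 g/mol.

227.19 g/mol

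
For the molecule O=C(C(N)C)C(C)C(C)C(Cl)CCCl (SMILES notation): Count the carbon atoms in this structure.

Count every carbon token in the SMILES (each C, including those in ring-closure positions and inside branches).
Carbon count: 10.

10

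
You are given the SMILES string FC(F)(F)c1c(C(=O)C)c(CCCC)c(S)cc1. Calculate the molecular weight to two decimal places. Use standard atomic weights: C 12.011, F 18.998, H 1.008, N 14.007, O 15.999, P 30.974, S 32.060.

First, the molecular formula is C13H15F3OS (counting implicit H from valence).
  C: 13 × 12.011 = 156.143
  F: 3 × 18.998 = 56.994
  H: 15 × 1.008 = 15.120
  O: 1 × 15.999 = 15.999
  S: 1 × 32.060 = 32.060
Sum: 13×12.011 + 3×18.998 + 15×1.008 + 1×15.999 + 1×32.060 = 276.316 → 276.32 g/mol.

276.32 g/mol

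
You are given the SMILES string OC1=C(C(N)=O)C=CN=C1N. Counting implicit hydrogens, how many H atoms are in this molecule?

7

Walk through each heavy atom and fill implicit hydrogens from standard valence (C 4, N 3, O 2, S 2, halogen 1):
  atom 1: O, bond orders sum to 1 (valence 2) → 1 H
  atom 2: C, bond orders sum to 4 (valence 4) → 0 H
  atom 3: C, bond orders sum to 4 (valence 4) → 0 H
  atom 4: C, bond orders sum to 4 (valence 4) → 0 H
  atom 5: N, bond orders sum to 1 (valence 3) → 2 H
  atom 6: O, bond orders sum to 2 (valence 2) → 0 H
  atom 7: C, bond orders sum to 3 (valence 4) → 1 H
  atom 8: C, bond orders sum to 3 (valence 4) → 1 H
  atom 9: N, bond orders sum to 3 (valence 3) → 0 H
  atom 10: C, bond orders sum to 4 (valence 4) → 0 H
  atom 11: N, bond orders sum to 1 (valence 3) → 2 H
Total hydrogens: 7.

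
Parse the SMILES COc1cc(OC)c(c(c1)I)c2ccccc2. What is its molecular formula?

Walk through each heavy atom and fill implicit hydrogens from standard valence (C 4, N 3, O 2, S 2, halogen 1); for lowercase aromatic atoms, an aromatic c carries 1 H when it has two neighbours and 0 H with three, and aromatic n carries 0 H:
  atom 1: C, bond orders sum to 1 (valence 4) → 3 H
  atom 2: O, bond orders sum to 2 (valence 2) → 0 H
  atom 3: aromatic c, 3 neighbours → 0 H
  atom 4: aromatic c, 2 neighbours → 1 H
  atom 5: aromatic c, 3 neighbours → 0 H
  atom 6: O, bond orders sum to 2 (valence 2) → 0 H
  atom 7: C, bond orders sum to 1 (valence 4) → 3 H
  atom 8: aromatic c, 3 neighbours → 0 H
  atom 9: aromatic c, 3 neighbours → 0 H
  atom 10: aromatic c, 2 neighbours → 1 H
  atom 11: I (halogen, monovalent) → 0 H
  atom 12: aromatic c, 3 neighbours → 0 H
  atom 13: aromatic c, 2 neighbours → 1 H
  atom 14: aromatic c, 2 neighbours → 1 H
  atom 15: aromatic c, 2 neighbours → 1 H
  atom 16: aromatic c, 2 neighbours → 1 H
  atom 17: aromatic c, 2 neighbours → 1 H
Totals → C:14, H:13, I:1, O:2.
In Hill order: C14H13IO2.

C14H13IO2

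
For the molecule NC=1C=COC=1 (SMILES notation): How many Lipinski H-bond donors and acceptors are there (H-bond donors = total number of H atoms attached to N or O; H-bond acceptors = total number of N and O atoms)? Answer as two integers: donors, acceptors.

2, 2

Donors: find every N or O and count the H atoms it carries.
  atom 1 (N): bond orders sum to 1 → 2 H
  atom 5 (O): bond orders sum to 2 → 0 H
Lipinski HBD = 2.
Acceptors: N atoms = 1, O atoms = 1 → HBA = 2.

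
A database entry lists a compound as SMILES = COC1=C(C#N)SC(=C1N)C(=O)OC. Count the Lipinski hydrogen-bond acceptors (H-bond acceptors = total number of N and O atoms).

N atoms: 2; O atoms: 3.
Lipinski HBA = 2 + 3 = 5.

5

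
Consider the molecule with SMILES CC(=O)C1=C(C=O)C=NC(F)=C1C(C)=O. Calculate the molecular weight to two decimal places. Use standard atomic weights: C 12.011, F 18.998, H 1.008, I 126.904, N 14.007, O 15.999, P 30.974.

First, the molecular formula is C10H8FNO3 (counting implicit H from valence).
  C: 10 × 12.011 = 120.110
  F: 1 × 18.998 = 18.998
  H: 8 × 1.008 = 8.064
  N: 1 × 14.007 = 14.007
  O: 3 × 15.999 = 47.997
Sum: 10×12.011 + 1×18.998 + 8×1.008 + 1×14.007 + 3×15.999 = 209.176 → 209.18 g/mol.

209.18 g/mol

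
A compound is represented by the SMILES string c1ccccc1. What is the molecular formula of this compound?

Walk through each heavy atom and fill implicit hydrogens from standard valence (C 4, N 3, O 2, S 2, halogen 1); for lowercase aromatic atoms, an aromatic c carries 1 H when it has two neighbours and 0 H with three, and aromatic n carries 0 H:
  atom 1: aromatic c, 2 neighbours → 1 H
  atom 2: aromatic c, 2 neighbours → 1 H
  atom 3: aromatic c, 2 neighbours → 1 H
  atom 4: aromatic c, 2 neighbours → 1 H
  atom 5: aromatic c, 2 neighbours → 1 H
  atom 6: aromatic c, 2 neighbours → 1 H
Totals → C:6, H:6.

C6H6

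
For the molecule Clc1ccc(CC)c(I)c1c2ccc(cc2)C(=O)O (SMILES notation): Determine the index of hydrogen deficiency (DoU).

9

Molecular formula: C15H12ClIO2.
DoU = (2C + 2 + N − H − X) / 2, where X is the halogen count and O/S are ignored.
    = (2·15 + 2 + 0 − 12 − 2) / 2 = 18 / 2 = 9.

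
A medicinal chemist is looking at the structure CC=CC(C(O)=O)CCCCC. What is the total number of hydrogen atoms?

18

Walk through each heavy atom and fill implicit hydrogens from standard valence (C 4, N 3, O 2, S 2, halogen 1):
  atom 1: C, bond orders sum to 1 (valence 4) → 3 H
  atom 2: C, bond orders sum to 3 (valence 4) → 1 H
  atom 3: C, bond orders sum to 3 (valence 4) → 1 H
  atom 4: C, bond orders sum to 3 (valence 4) → 1 H
  atom 5: C, bond orders sum to 4 (valence 4) → 0 H
  atom 6: O, bond orders sum to 1 (valence 2) → 1 H
  atom 7: O, bond orders sum to 2 (valence 2) → 0 H
  atom 8: C, bond orders sum to 2 (valence 4) → 2 H
  atom 9: C, bond orders sum to 2 (valence 4) → 2 H
  atom 10: C, bond orders sum to 2 (valence 4) → 2 H
  atom 11: C, bond orders sum to 2 (valence 4) → 2 H
  atom 12: C, bond orders sum to 1 (valence 4) → 3 H
Total hydrogens: 18.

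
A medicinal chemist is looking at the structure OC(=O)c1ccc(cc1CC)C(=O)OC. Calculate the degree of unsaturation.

Molecular formula: C11H12O4.
DoU = (2C + 2 + N − H − X) / 2, where X is the halogen count and O/S are ignored.
    = (2·11 + 2 + 0 − 12 − 0) / 2 = 12 / 2 = 6.

6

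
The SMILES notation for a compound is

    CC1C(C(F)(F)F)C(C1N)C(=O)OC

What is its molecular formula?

Walk through each heavy atom and fill implicit hydrogens from standard valence (C 4, N 3, O 2, S 2, halogen 1):
  atom 1: C, bond orders sum to 1 (valence 4) → 3 H
  atom 2: C, bond orders sum to 3 (valence 4) → 1 H
  atom 3: C, bond orders sum to 3 (valence 4) → 1 H
  atom 4: C, bond orders sum to 4 (valence 4) → 0 H
  atom 5: F (halogen, monovalent) → 0 H
  atom 6: F (halogen, monovalent) → 0 H
  atom 7: F (halogen, monovalent) → 0 H
  atom 8: C, bond orders sum to 3 (valence 4) → 1 H
  atom 9: C, bond orders sum to 3 (valence 4) → 1 H
  atom 10: N, bond orders sum to 1 (valence 3) → 2 H
  atom 11: C, bond orders sum to 4 (valence 4) → 0 H
  atom 12: O, bond orders sum to 2 (valence 2) → 0 H
  atom 13: O, bond orders sum to 2 (valence 2) → 0 H
  atom 14: C, bond orders sum to 1 (valence 4) → 3 H
Totals → C:8, H:12, F:3, N:1, O:2.

C8H12F3NO2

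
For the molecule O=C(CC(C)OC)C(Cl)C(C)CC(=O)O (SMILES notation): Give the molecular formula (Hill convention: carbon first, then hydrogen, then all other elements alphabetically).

C10H17ClO4

Walk through each heavy atom and fill implicit hydrogens from standard valence (C 4, N 3, O 2, S 2, halogen 1):
  atom 1: O, bond orders sum to 2 (valence 2) → 0 H
  atom 2: C, bond orders sum to 4 (valence 4) → 0 H
  atom 3: C, bond orders sum to 2 (valence 4) → 2 H
  atom 4: C, bond orders sum to 3 (valence 4) → 1 H
  atom 5: C, bond orders sum to 1 (valence 4) → 3 H
  atom 6: O, bond orders sum to 2 (valence 2) → 0 H
  atom 7: C, bond orders sum to 1 (valence 4) → 3 H
  atom 8: C, bond orders sum to 3 (valence 4) → 1 H
  atom 9: Cl (halogen, monovalent) → 0 H
  atom 10: C, bond orders sum to 3 (valence 4) → 1 H
  atom 11: C, bond orders sum to 1 (valence 4) → 3 H
  atom 12: C, bond orders sum to 2 (valence 4) → 2 H
  atom 13: C, bond orders sum to 4 (valence 4) → 0 H
  atom 14: O, bond orders sum to 2 (valence 2) → 0 H
  atom 15: O, bond orders sum to 1 (valence 2) → 1 H
Totals → C:10, H:17, Cl:1, O:4.
In Hill order: C10H17ClO4.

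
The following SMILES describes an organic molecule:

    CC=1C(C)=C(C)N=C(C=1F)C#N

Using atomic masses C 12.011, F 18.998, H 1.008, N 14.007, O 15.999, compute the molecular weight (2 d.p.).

First, the molecular formula is C9H9FN2 (counting implicit H from valence).
  C: 9 × 12.011 = 108.099
  F: 1 × 18.998 = 18.998
  H: 9 × 1.008 = 9.072
  N: 2 × 14.007 = 28.014
Sum: 9×12.011 + 1×18.998 + 9×1.008 + 2×14.007 = 164.183 → 164.18 g/mol.

164.18 g/mol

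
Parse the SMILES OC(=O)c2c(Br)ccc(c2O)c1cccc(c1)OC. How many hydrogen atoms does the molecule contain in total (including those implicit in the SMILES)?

Walk through each heavy atom and fill implicit hydrogens from standard valence (C 4, N 3, O 2, S 2, halogen 1); for lowercase aromatic atoms, an aromatic c carries 1 H when it has two neighbours and 0 H with three, and aromatic n carries 0 H:
  atom 1: O, bond orders sum to 1 (valence 2) → 1 H
  atom 2: C, bond orders sum to 4 (valence 4) → 0 H
  atom 3: O, bond orders sum to 2 (valence 2) → 0 H
  atom 4: aromatic c, 3 neighbours → 0 H
  atom 5: aromatic c, 3 neighbours → 0 H
  atom 6: Br (halogen, monovalent) → 0 H
  atom 7: aromatic c, 2 neighbours → 1 H
  atom 8: aromatic c, 2 neighbours → 1 H
  atom 9: aromatic c, 3 neighbours → 0 H
  atom 10: aromatic c, 3 neighbours → 0 H
  atom 11: O, bond orders sum to 1 (valence 2) → 1 H
  atom 12: aromatic c, 3 neighbours → 0 H
  atom 13: aromatic c, 2 neighbours → 1 H
  atom 14: aromatic c, 2 neighbours → 1 H
  atom 15: aromatic c, 2 neighbours → 1 H
  atom 16: aromatic c, 3 neighbours → 0 H
  atom 17: aromatic c, 2 neighbours → 1 H
  atom 18: O, bond orders sum to 2 (valence 2) → 0 H
  atom 19: C, bond orders sum to 1 (valence 4) → 3 H
Total hydrogens: 11.

11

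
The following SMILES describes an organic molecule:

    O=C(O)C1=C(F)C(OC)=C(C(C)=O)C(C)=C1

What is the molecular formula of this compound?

C11H11FO4

Walk through each heavy atom and fill implicit hydrogens from standard valence (C 4, N 3, O 2, S 2, halogen 1):
  atom 1: O, bond orders sum to 2 (valence 2) → 0 H
  atom 2: C, bond orders sum to 4 (valence 4) → 0 H
  atom 3: O, bond orders sum to 1 (valence 2) → 1 H
  atom 4: C, bond orders sum to 4 (valence 4) → 0 H
  atom 5: C, bond orders sum to 4 (valence 4) → 0 H
  atom 6: F (halogen, monovalent) → 0 H
  atom 7: C, bond orders sum to 4 (valence 4) → 0 H
  atom 8: O, bond orders sum to 2 (valence 2) → 0 H
  atom 9: C, bond orders sum to 1 (valence 4) → 3 H
  atom 10: C, bond orders sum to 4 (valence 4) → 0 H
  atom 11: C, bond orders sum to 4 (valence 4) → 0 H
  atom 12: C, bond orders sum to 1 (valence 4) → 3 H
  atom 13: O, bond orders sum to 2 (valence 2) → 0 H
  atom 14: C, bond orders sum to 4 (valence 4) → 0 H
  atom 15: C, bond orders sum to 1 (valence 4) → 3 H
  atom 16: C, bond orders sum to 3 (valence 4) → 1 H
Totals → C:11, H:11, F:1, O:4.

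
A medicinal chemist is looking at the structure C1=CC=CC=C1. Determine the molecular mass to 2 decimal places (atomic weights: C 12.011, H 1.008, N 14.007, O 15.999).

78.11 g/mol

First, the molecular formula is C6H6 (counting implicit H from valence).
  C: 6 × 12.011 = 72.066
  H: 6 × 1.008 = 6.048
Sum: 6×12.011 + 6×1.008 = 78.114 → 78.11 g/mol.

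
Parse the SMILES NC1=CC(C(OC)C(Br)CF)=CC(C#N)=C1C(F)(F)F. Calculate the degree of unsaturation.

Molecular formula: C12H11BrF4N2O.
DoU = (2C + 2 + N − H − X) / 2, where X is the halogen count and O/S are ignored.
    = (2·12 + 2 + 2 − 11 − 5) / 2 = 12 / 2 = 6.

6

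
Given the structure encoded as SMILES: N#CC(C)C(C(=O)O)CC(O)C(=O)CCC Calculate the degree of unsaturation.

Degree of unsaturation = (number of rings) + (number of π bonds).
Ring closures in the SMILES: 0.
π bonds: 2 double bonds (each 1 DoU), 1 triple bond (each 2 DoU) → 4 DoU from unsaturation.
Total DoU = 0 + 4 = 4.

4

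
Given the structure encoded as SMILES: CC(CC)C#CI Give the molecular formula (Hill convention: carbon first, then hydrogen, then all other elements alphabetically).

Walk through each heavy atom and fill implicit hydrogens from standard valence (C 4, N 3, O 2, S 2, halogen 1):
  atom 1: C, bond orders sum to 1 (valence 4) → 3 H
  atom 2: C, bond orders sum to 3 (valence 4) → 1 H
  atom 3: C, bond orders sum to 2 (valence 4) → 2 H
  atom 4: C, bond orders sum to 1 (valence 4) → 3 H
  atom 5: C, bond orders sum to 4 (valence 4) → 0 H
  atom 6: C, bond orders sum to 4 (valence 4) → 0 H
  atom 7: I (halogen, monovalent) → 0 H
Totals → C:6, H:9, I:1.
In Hill order: C6H9I.

C6H9I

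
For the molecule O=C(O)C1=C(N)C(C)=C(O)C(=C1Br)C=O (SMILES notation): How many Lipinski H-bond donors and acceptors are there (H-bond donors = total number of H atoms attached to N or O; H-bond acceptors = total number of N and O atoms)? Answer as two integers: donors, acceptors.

4, 5

Donors: find every N or O and count the H atoms it carries.
  atom 1 (O): bond orders sum to 2 → 0 H
  atom 3 (O): bond orders sum to 1 → 1 H
  atom 6 (N): bond orders sum to 1 → 2 H
  atom 10 (O): bond orders sum to 1 → 1 H
  atom 15 (O): bond orders sum to 2 → 0 H
Lipinski HBD = 4.
Acceptors: N atoms = 1, O atoms = 4 → HBA = 5.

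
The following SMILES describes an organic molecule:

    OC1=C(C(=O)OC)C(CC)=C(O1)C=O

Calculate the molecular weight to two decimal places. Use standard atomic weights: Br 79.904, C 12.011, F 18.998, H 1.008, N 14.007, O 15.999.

198.17 g/mol

First, the molecular formula is C9H10O5 (counting implicit H from valence).
  C: 9 × 12.011 = 108.099
  H: 10 × 1.008 = 10.080
  O: 5 × 15.999 = 79.995
Sum: 9×12.011 + 10×1.008 + 5×15.999 = 198.174 → 198.17 g/mol.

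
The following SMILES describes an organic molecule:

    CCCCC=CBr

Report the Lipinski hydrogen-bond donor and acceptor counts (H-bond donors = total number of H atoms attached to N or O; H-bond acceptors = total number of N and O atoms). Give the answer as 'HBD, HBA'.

Donors: find every N or O and count the H atoms it carries.
  (no N or O atoms present)
Lipinski HBD = 0.
Acceptors: N atoms = 0, O atoms = 0 → HBA = 0.

0, 0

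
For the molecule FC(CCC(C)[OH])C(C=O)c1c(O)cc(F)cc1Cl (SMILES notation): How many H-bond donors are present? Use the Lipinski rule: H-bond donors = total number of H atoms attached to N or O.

Donors: find every N or O and count the H atoms it carries.
  atom 7 (O): bond orders sum to 1 → 1 H
  atom 10 (O): bond orders sum to 2 → 0 H
  atom 13 (O): bond orders sum to 1 → 1 H
Lipinski HBD = 2.

2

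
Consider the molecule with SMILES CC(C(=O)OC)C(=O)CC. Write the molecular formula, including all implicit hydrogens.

Walk through each heavy atom and fill implicit hydrogens from standard valence (C 4, N 3, O 2, S 2, halogen 1):
  atom 1: C, bond orders sum to 1 (valence 4) → 3 H
  atom 2: C, bond orders sum to 3 (valence 4) → 1 H
  atom 3: C, bond orders sum to 4 (valence 4) → 0 H
  atom 4: O, bond orders sum to 2 (valence 2) → 0 H
  atom 5: O, bond orders sum to 2 (valence 2) → 0 H
  atom 6: C, bond orders sum to 1 (valence 4) → 3 H
  atom 7: C, bond orders sum to 4 (valence 4) → 0 H
  atom 8: O, bond orders sum to 2 (valence 2) → 0 H
  atom 9: C, bond orders sum to 2 (valence 4) → 2 H
  atom 10: C, bond orders sum to 1 (valence 4) → 3 H
Totals → C:7, H:12, O:3.
In Hill order: C7H12O3.

C7H12O3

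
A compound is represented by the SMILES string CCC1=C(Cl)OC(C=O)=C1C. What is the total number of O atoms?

Scan the SMILES for O atoms (remember two-letter symbols like Cl and Br are single atoms).
Oxygen count: 2.

2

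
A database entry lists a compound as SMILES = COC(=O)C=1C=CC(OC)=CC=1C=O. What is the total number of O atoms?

Scan the SMILES for O atoms (remember two-letter symbols like Cl and Br are single atoms).
Oxygen count: 4.

4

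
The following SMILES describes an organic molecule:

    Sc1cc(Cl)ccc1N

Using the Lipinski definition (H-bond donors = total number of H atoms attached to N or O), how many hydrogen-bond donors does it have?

Donors: find every N or O and count the H atoms it carries.
  atom 9 (N): bond orders sum to 1 → 2 H
Lipinski HBD = 2.

2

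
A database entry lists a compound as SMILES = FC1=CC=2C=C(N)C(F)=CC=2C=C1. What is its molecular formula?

C10H7F2N

Walk through each heavy atom and fill implicit hydrogens from standard valence (C 4, N 3, O 2, S 2, halogen 1):
  atom 1: F (halogen, monovalent) → 0 H
  atom 2: C, bond orders sum to 4 (valence 4) → 0 H
  atom 3: C, bond orders sum to 3 (valence 4) → 1 H
  atom 4: C, bond orders sum to 4 (valence 4) → 0 H
  atom 5: C, bond orders sum to 3 (valence 4) → 1 H
  atom 6: C, bond orders sum to 4 (valence 4) → 0 H
  atom 7: N, bond orders sum to 1 (valence 3) → 2 H
  atom 8: C, bond orders sum to 4 (valence 4) → 0 H
  atom 9: F (halogen, monovalent) → 0 H
  atom 10: C, bond orders sum to 3 (valence 4) → 1 H
  atom 11: C, bond orders sum to 4 (valence 4) → 0 H
  atom 12: C, bond orders sum to 3 (valence 4) → 1 H
  atom 13: C, bond orders sum to 3 (valence 4) → 1 H
Totals → C:10, H:7, F:2, N:1.
In Hill order: C10H7F2N.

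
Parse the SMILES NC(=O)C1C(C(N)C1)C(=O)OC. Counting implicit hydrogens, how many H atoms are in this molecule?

Walk through each heavy atom and fill implicit hydrogens from standard valence (C 4, N 3, O 2, S 2, halogen 1):
  atom 1: N, bond orders sum to 1 (valence 3) → 2 H
  atom 2: C, bond orders sum to 4 (valence 4) → 0 H
  atom 3: O, bond orders sum to 2 (valence 2) → 0 H
  atom 4: C, bond orders sum to 3 (valence 4) → 1 H
  atom 5: C, bond orders sum to 3 (valence 4) → 1 H
  atom 6: C, bond orders sum to 3 (valence 4) → 1 H
  atom 7: N, bond orders sum to 1 (valence 3) → 2 H
  atom 8: C, bond orders sum to 2 (valence 4) → 2 H
  atom 9: C, bond orders sum to 4 (valence 4) → 0 H
  atom 10: O, bond orders sum to 2 (valence 2) → 0 H
  atom 11: O, bond orders sum to 2 (valence 2) → 0 H
  atom 12: C, bond orders sum to 1 (valence 4) → 3 H
Total hydrogens: 12.

12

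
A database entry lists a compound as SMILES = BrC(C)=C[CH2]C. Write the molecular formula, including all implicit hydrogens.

Walk through each heavy atom and fill implicit hydrogens from standard valence (C 4, N 3, O 2, S 2, halogen 1):
  atom 1: Br (halogen, monovalent) → 0 H
  atom 2: C, bond orders sum to 4 (valence 4) → 0 H
  atom 3: C, bond orders sum to 1 (valence 4) → 3 H
  atom 4: C, bond orders sum to 3 (valence 4) → 1 H
  atom 5: C with explicit H count 2
  atom 6: C, bond orders sum to 1 (valence 4) → 3 H
Totals → C:5, H:9, Br:1.

C5H9Br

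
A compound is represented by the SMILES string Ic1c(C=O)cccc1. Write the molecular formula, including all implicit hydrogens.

Walk through each heavy atom and fill implicit hydrogens from standard valence (C 4, N 3, O 2, S 2, halogen 1); for lowercase aromatic atoms, an aromatic c carries 1 H when it has two neighbours and 0 H with three, and aromatic n carries 0 H:
  atom 1: I (halogen, monovalent) → 0 H
  atom 2: aromatic c, 3 neighbours → 0 H
  atom 3: aromatic c, 3 neighbours → 0 H
  atom 4: C, bond orders sum to 3 (valence 4) → 1 H
  atom 5: O, bond orders sum to 2 (valence 2) → 0 H
  atom 6: aromatic c, 2 neighbours → 1 H
  atom 7: aromatic c, 2 neighbours → 1 H
  atom 8: aromatic c, 2 neighbours → 1 H
  atom 9: aromatic c, 2 neighbours → 1 H
Totals → C:7, H:5, I:1, O:1.

C7H5IO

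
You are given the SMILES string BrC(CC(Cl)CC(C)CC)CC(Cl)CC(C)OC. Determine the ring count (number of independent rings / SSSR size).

In SMILES, each pair of matching ring-closure digits denotes one ring-closing bond; the number of such bonds equals the number of independent rings.
Ring-closure bonds here: 0.

0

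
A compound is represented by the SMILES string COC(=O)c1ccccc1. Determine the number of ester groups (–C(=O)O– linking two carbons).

1

The ester motif appears at heavy-atom position 3 in the SMILES.
Ester count: 1.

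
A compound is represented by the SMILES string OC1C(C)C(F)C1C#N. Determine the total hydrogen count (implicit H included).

Walk through each heavy atom and fill implicit hydrogens from standard valence (C 4, N 3, O 2, S 2, halogen 1):
  atom 1: O, bond orders sum to 1 (valence 2) → 1 H
  atom 2: C, bond orders sum to 3 (valence 4) → 1 H
  atom 3: C, bond orders sum to 3 (valence 4) → 1 H
  atom 4: C, bond orders sum to 1 (valence 4) → 3 H
  atom 5: C, bond orders sum to 3 (valence 4) → 1 H
  atom 6: F (halogen, monovalent) → 0 H
  atom 7: C, bond orders sum to 3 (valence 4) → 1 H
  atom 8: C, bond orders sum to 4 (valence 4) → 0 H
  atom 9: N, bond orders sum to 3 (valence 3) → 0 H
Total hydrogens: 8.

8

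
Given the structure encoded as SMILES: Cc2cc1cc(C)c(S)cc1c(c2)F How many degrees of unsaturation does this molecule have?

Molecular formula: C12H11FS.
DoU = (2C + 2 + N − H − X) / 2, where X is the halogen count and O/S are ignored.
    = (2·12 + 2 + 0 − 11 − 1) / 2 = 14 / 2 = 7.

7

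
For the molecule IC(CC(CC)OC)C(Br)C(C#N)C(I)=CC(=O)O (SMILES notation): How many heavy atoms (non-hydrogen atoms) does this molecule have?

Every atom symbol written in the SMILES (organic subset) is one heavy atom; implicit H are not written.
Heavy atoms by element → Br:1, C:12, I:2, N:1, O:3.
Total: 19.

19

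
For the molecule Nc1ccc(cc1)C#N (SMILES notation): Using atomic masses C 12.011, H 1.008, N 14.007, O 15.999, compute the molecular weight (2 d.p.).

118.14 g/mol

First, the molecular formula is C7H6N2 (counting implicit H from valence).
  C: 7 × 12.011 = 84.077
  H: 6 × 1.008 = 6.048
  N: 2 × 14.007 = 28.014
Sum: 7×12.011 + 6×1.008 + 2×14.007 = 118.139 → 118.14 g/mol.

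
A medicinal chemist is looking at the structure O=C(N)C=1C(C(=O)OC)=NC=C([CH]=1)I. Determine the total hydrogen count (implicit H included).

7

Walk through each heavy atom and fill implicit hydrogens from standard valence (C 4, N 3, O 2, S 2, halogen 1):
  atom 1: O, bond orders sum to 2 (valence 2) → 0 H
  atom 2: C, bond orders sum to 4 (valence 4) → 0 H
  atom 3: N, bond orders sum to 1 (valence 3) → 2 H
  atom 4: C, bond orders sum to 4 (valence 4) → 0 H
  atom 5: C, bond orders sum to 4 (valence 4) → 0 H
  atom 6: C, bond orders sum to 4 (valence 4) → 0 H
  atom 7: O, bond orders sum to 2 (valence 2) → 0 H
  atom 8: O, bond orders sum to 2 (valence 2) → 0 H
  atom 9: C, bond orders sum to 1 (valence 4) → 3 H
  atom 10: N, bond orders sum to 3 (valence 3) → 0 H
  atom 11: C, bond orders sum to 3 (valence 4) → 1 H
  atom 12: C, bond orders sum to 4 (valence 4) → 0 H
  atom 13: C with explicit H count 1
  atom 14: I (halogen, monovalent) → 0 H
Total hydrogens: 7.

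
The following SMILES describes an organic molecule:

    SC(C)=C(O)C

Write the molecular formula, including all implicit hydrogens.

Walk through each heavy atom and fill implicit hydrogens from standard valence (C 4, N 3, O 2, S 2, halogen 1):
  atom 1: S, bond orders sum to 1 (valence 2) → 1 H
  atom 2: C, bond orders sum to 4 (valence 4) → 0 H
  atom 3: C, bond orders sum to 1 (valence 4) → 3 H
  atom 4: C, bond orders sum to 4 (valence 4) → 0 H
  atom 5: O, bond orders sum to 1 (valence 2) → 1 H
  atom 6: C, bond orders sum to 1 (valence 4) → 3 H
Totals → C:4, H:8, O:1, S:1.

C4H8OS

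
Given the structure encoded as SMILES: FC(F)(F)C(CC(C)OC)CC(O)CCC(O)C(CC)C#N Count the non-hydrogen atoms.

Every atom symbol written in the SMILES (organic subset) is one heavy atom; implicit H are not written.
Heavy atoms by element → C:15, F:3, N:1, O:3.
Total: 22.

22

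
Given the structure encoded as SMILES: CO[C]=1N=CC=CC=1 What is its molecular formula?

C6H7NO

Walk through each heavy atom and fill implicit hydrogens from standard valence (C 4, N 3, O 2, S 2, halogen 1):
  atom 1: C, bond orders sum to 1 (valence 4) → 3 H
  atom 2: O, bond orders sum to 2 (valence 2) → 0 H
  atom 3: C with explicit H count 0
  atom 4: N, bond orders sum to 3 (valence 3) → 0 H
  atom 5: C, bond orders sum to 3 (valence 4) → 1 H
  atom 6: C, bond orders sum to 3 (valence 4) → 1 H
  atom 7: C, bond orders sum to 3 (valence 4) → 1 H
  atom 8: C, bond orders sum to 3 (valence 4) → 1 H
Totals → C:6, H:7, N:1, O:1.
In Hill order: C6H7NO.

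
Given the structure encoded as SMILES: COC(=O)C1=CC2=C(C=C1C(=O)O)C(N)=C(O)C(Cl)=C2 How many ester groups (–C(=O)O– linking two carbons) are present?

The ester motif appears at heavy-atom position 3 in the SMILES.
Other groups present: 1 carboxylic acid, 1 hydroxyl, 1 primary amine.
Ester count: 1.

1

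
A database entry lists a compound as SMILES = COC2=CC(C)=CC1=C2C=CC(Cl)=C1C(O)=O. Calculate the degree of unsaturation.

8

Degree of unsaturation = (number of rings) + (number of π bonds).
Ring closures in the SMILES: 2.
π bonds: 6 double bonds (each 1 DoU) → 6 DoU from unsaturation.
Total DoU = 2 + 6 = 8.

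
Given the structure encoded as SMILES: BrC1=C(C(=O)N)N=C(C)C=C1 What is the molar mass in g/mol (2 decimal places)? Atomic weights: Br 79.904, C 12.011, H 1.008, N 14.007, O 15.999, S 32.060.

First, the molecular formula is C7H7BrN2O (counting implicit H from valence).
  Br: 1 × 79.904 = 79.904
  C: 7 × 12.011 = 84.077
  H: 7 × 1.008 = 7.056
  N: 2 × 14.007 = 28.014
  O: 1 × 15.999 = 15.999
Sum: 1×79.904 + 7×12.011 + 7×1.008 + 2×14.007 + 1×15.999 = 215.050 → 215.05 g/mol.

215.05 g/mol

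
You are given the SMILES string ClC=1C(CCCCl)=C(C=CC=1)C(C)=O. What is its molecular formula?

C11H12Cl2O

Walk through each heavy atom and fill implicit hydrogens from standard valence (C 4, N 3, O 2, S 2, halogen 1):
  atom 1: Cl (halogen, monovalent) → 0 H
  atom 2: C, bond orders sum to 4 (valence 4) → 0 H
  atom 3: C, bond orders sum to 4 (valence 4) → 0 H
  atom 4: C, bond orders sum to 2 (valence 4) → 2 H
  atom 5: C, bond orders sum to 2 (valence 4) → 2 H
  atom 6: C, bond orders sum to 2 (valence 4) → 2 H
  atom 7: Cl (halogen, monovalent) → 0 H
  atom 8: C, bond orders sum to 4 (valence 4) → 0 H
  atom 9: C, bond orders sum to 3 (valence 4) → 1 H
  atom 10: C, bond orders sum to 3 (valence 4) → 1 H
  atom 11: C, bond orders sum to 3 (valence 4) → 1 H
  atom 12: C, bond orders sum to 4 (valence 4) → 0 H
  atom 13: C, bond orders sum to 1 (valence 4) → 3 H
  atom 14: O, bond orders sum to 2 (valence 2) → 0 H
Totals → C:11, H:12, Cl:2, O:1.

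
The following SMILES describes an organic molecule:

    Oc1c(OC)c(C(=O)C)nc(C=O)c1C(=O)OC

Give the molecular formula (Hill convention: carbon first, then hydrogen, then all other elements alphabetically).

C11H11NO6

Walk through each heavy atom and fill implicit hydrogens from standard valence (C 4, N 3, O 2, S 2, halogen 1); for lowercase aromatic atoms, an aromatic c carries 1 H when it has two neighbours and 0 H with three, and aromatic n carries 0 H:
  atom 1: O, bond orders sum to 1 (valence 2) → 1 H
  atom 2: aromatic c, 3 neighbours → 0 H
  atom 3: aromatic c, 3 neighbours → 0 H
  atom 4: O, bond orders sum to 2 (valence 2) → 0 H
  atom 5: C, bond orders sum to 1 (valence 4) → 3 H
  atom 6: aromatic c, 3 neighbours → 0 H
  atom 7: C, bond orders sum to 4 (valence 4) → 0 H
  atom 8: O, bond orders sum to 2 (valence 2) → 0 H
  atom 9: C, bond orders sum to 1 (valence 4) → 3 H
  atom 10: aromatic n, 2 neighbours → 0 H
  atom 11: aromatic c, 3 neighbours → 0 H
  atom 12: C, bond orders sum to 3 (valence 4) → 1 H
  atom 13: O, bond orders sum to 2 (valence 2) → 0 H
  atom 14: aromatic c, 3 neighbours → 0 H
  atom 15: C, bond orders sum to 4 (valence 4) → 0 H
  atom 16: O, bond orders sum to 2 (valence 2) → 0 H
  atom 17: O, bond orders sum to 2 (valence 2) → 0 H
  atom 18: C, bond orders sum to 1 (valence 4) → 3 H
Totals → C:11, H:11, N:1, O:6.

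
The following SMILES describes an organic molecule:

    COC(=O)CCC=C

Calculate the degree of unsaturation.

Molecular formula: C6H10O2.
DoU = (2C + 2 + N − H − X) / 2, where X is the halogen count and O/S are ignored.
    = (2·6 + 2 + 0 − 10 − 0) / 2 = 4 / 2 = 2.

2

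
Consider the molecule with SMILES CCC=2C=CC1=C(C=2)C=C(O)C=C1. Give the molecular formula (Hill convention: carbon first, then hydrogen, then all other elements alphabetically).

Walk through each heavy atom and fill implicit hydrogens from standard valence (C 4, N 3, O 2, S 2, halogen 1):
  atom 1: C, bond orders sum to 1 (valence 4) → 3 H
  atom 2: C, bond orders sum to 2 (valence 4) → 2 H
  atom 3: C, bond orders sum to 4 (valence 4) → 0 H
  atom 4: C, bond orders sum to 3 (valence 4) → 1 H
  atom 5: C, bond orders sum to 3 (valence 4) → 1 H
  atom 6: C, bond orders sum to 4 (valence 4) → 0 H
  atom 7: C, bond orders sum to 4 (valence 4) → 0 H
  atom 8: C, bond orders sum to 3 (valence 4) → 1 H
  atom 9: C, bond orders sum to 3 (valence 4) → 1 H
  atom 10: C, bond orders sum to 4 (valence 4) → 0 H
  atom 11: O, bond orders sum to 1 (valence 2) → 1 H
  atom 12: C, bond orders sum to 3 (valence 4) → 1 H
  atom 13: C, bond orders sum to 3 (valence 4) → 1 H
Totals → C:12, H:12, O:1.

C12H12O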